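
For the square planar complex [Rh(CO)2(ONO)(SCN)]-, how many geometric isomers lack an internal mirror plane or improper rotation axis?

0

In a square planar complex each vertex has one trans partner and two cis neighbours.
Working through the distinct placements yields 2 geometric isomers: CO cis; CO trans.
Each arrangement has an internal mirror plane or centre of symmetry, so none is chiral.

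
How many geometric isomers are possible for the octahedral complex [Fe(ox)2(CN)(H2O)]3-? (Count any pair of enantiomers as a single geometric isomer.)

The six octahedral sites form three mutually perpendicular trans pairs.
Each ox is bidentate and must span two cis positions.
There are 2 geometric isomers: CN and H2O mutually trans; CN and H2O mutually cis (chiral).

2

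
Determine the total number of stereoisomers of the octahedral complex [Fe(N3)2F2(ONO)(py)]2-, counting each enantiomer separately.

8

The distinct arrangements are (6 in all): N3 trans, F trans; N3 cis, F trans; N3 cis, F cis (3 arrangements, 2 chiral); N3 trans, F cis.
Of these, 2 lack any improper symmetry element and so occur as enantiomeric pairs, giving 6 + 2 = 8 stereoisomers in total.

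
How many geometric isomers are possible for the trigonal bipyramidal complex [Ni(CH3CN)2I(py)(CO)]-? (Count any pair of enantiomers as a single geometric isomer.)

7

Exhaustive case analysis gives 7 geometric isomers.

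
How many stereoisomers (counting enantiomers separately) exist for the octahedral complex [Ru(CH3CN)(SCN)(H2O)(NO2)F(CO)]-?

30

The six octahedral sites form three mutually perpendicular trans pairs.
Placing the ligands in turn and identifying arrangements related by rotation or reflection leaves 15 distinct geometric isomers.
Of these, 15 lack any improper symmetry element and so occur as enantiomeric pairs, giving 15 + 15 = 30 stereoisomers in total.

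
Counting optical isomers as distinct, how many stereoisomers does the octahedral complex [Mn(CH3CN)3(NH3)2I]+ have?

3

There are 3 geometric isomers: CH3CN mer, NH3 trans; CH3CN mer, NH3 cis; CH3CN fac, NH3 cis.
Each arrangement has an internal mirror plane or centre of symmetry, so none is chiral.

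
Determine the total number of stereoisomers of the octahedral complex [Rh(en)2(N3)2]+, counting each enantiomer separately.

3

An octahedron has six vertices in three trans pairs; every non-trans pair is cis.
Each en is bidentate and must span two cis positions.
Working through the distinct placements yields 2 geometric isomers: N3 trans; N3 cis (chiral).
One of these lacks any improper symmetry element and so occurs as an enantiomeric pair, giving 2 + 1 = 3 stereoisomers in total.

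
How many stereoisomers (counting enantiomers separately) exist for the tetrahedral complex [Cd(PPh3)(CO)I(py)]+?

In a tetrahedral complex all four positions are equivalent and every pair of ligands is adjacent — there is no cis/trans distinction.
Only one geometric arrangement is possible; it has no improper symmetry element, so it exists as a pair of enantiomers (2 stereoisomers).

2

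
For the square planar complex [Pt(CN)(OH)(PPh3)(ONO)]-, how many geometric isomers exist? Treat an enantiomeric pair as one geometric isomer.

The distinct arrangements are (3 in all): (CN/ONO trans, OH/PPh3 trans); (CN/PPh3 trans, OH/ONO trans); (CN/OH trans, ONO/PPh3 trans).

3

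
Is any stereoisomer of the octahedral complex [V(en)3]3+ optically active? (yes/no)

In an octahedral complex each vertex has one trans partner and four cis neighbours.
Each en is bidentate and must span two cis positions.
Only one geometric arrangement is possible; it has no improper symmetry element, so it exists as a pair of enantiomers (2 stereoisomers).

yes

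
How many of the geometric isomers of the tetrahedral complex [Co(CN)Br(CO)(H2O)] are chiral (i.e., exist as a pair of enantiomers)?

1

In a tetrahedral complex all four positions are equivalent and every pair of ligands is adjacent — there is no cis/trans distinction.
Only one geometric arrangement is possible; it has no improper symmetry element, so it exists as a pair of enantiomers (2 stereoisomers).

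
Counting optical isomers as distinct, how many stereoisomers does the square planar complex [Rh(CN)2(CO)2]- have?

2

A square has two trans pairs of vertices; adjacent vertices are cis.
Working through the distinct placements yields 2 geometric isomers: CN cis; CN trans.
Each arrangement has an internal mirror plane or centre of symmetry, so none is chiral.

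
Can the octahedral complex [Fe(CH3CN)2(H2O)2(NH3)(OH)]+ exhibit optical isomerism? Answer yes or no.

yes

The distinct arrangements are (6 in all): CH3CN trans, H2O trans; CH3CN trans, H2O cis; CH3CN cis, H2O cis (3 arrangements, 2 chiral); CH3CN cis, H2O trans.
Of these, 2 lack any improper symmetry element and so occur as enantiomeric pairs, giving 6 + 2 = 8 stereoisomers in total.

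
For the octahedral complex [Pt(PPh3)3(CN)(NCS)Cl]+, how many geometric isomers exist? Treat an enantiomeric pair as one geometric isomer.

4

An octahedron has six vertices in three trans pairs; every non-trans pair is cis.
There are 4 geometric isomers: PPh3 mer (3 arrangements); PPh3 fac (chiral).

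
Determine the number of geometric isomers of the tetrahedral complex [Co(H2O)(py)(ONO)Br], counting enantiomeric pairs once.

All four vertices of a tetrahedron are equivalent and mutually adjacent, so cis/trans isomerism cannot arise.
Only one geometric arrangement is possible; it has no improper symmetry element, so it exists as a pair of enantiomers (2 stereoisomers).

1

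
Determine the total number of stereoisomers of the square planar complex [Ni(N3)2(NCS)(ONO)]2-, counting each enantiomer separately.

A square has two trans pairs of vertices; adjacent vertices are cis.
There are 2 geometric isomers: N3 cis; N3 trans.
Each arrangement has an internal mirror plane or centre of symmetry, so none is chiral.

2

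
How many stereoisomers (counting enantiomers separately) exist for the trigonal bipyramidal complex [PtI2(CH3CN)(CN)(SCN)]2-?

10

Exhaustive case analysis gives 7 geometric isomers.
Of these, 3 lack any improper symmetry element and so occur as enantiomeric pairs, giving 7 + 3 = 10 stereoisomers in total.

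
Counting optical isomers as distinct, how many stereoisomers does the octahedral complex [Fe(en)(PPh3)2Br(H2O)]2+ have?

Each en is bidentate and must span two cis positions.
Working through the distinct placements yields 4 geometric isomers: PPh3 cis (3 arrangements, 2 chiral); PPh3 trans.
Of these, 2 lack any improper symmetry element and so occur as enantiomeric pairs, giving 4 + 2 = 6 stereoisomers in total.

6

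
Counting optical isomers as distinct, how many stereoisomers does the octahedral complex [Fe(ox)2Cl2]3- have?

An octahedron has six vertices in three trans pairs; every non-trans pair is cis.
Each ox is bidentate and must span two cis positions.
There are 2 geometric isomers: Cl trans; Cl cis (chiral).
One of these lacks any improper symmetry element and so occurs as an enantiomeric pair, giving 2 + 1 = 3 stereoisomers in total.

3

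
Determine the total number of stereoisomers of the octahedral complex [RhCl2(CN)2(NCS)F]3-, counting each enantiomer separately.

8

The six octahedral sites form three mutually perpendicular trans pairs.
The distinct arrangements are (6 in all): Cl trans, CN trans; Cl cis, CN trans; Cl cis, CN cis (3 arrangements, 2 chiral); Cl trans, CN cis.
Of these, 2 lack any improper symmetry element and so occur as enantiomeric pairs, giving 6 + 2 = 8 stereoisomers in total.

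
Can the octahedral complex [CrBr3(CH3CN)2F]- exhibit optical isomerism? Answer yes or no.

The six octahedral sites form three mutually perpendicular trans pairs.
Working through the distinct placements yields 3 geometric isomers: Br mer, CH3CN cis; Br mer, CH3CN trans; Br fac, CH3CN cis.
Each arrangement has an internal mirror plane or centre of symmetry, so none is chiral.

no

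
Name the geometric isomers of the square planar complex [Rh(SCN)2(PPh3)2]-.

cis and trans

A square has two trans pairs of vertices; adjacent vertices are cis.
The distinct arrangements are (2 in all): SCN cis; SCN trans.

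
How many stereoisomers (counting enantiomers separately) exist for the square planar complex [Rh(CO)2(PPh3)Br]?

There are 2 geometric isomers: CO cis; CO trans.
Each arrangement has an internal mirror plane or centre of symmetry, so none is chiral.

2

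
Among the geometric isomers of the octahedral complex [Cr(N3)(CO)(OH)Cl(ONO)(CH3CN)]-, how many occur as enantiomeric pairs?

15

In an octahedral complex each vertex has one trans partner and four cis neighbours.
Placing the ligands in turn and identifying arrangements related by rotation or reflection leaves 15 distinct geometric isomers.
Of these, 15 lack any improper symmetry element and so occur as enantiomeric pairs, giving 15 + 15 = 30 stereoisomers in total.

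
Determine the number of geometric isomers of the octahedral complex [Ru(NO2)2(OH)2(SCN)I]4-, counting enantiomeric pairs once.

6

Systematic placement gives 6 geometric isomers: NO2 cis, OH cis (3 arrangements, 2 chiral); NO2 cis, OH trans; NO2 trans, OH cis; NO2 trans, OH trans.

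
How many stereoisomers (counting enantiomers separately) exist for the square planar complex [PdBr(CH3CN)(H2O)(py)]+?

3

A square has two trans pairs of vertices; adjacent vertices are cis.
Working through the distinct placements yields 3 geometric isomers: (Br/H2O trans, CH3CN/py trans); (Br/py trans, CH3CN/H2O trans); (Br/CH3CN trans, H2O/py trans).
Each arrangement has an internal mirror plane or centre of symmetry, so none is chiral.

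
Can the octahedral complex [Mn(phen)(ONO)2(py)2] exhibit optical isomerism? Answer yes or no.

yes

Each phen is bidentate and must span two cis positions.
The distinct arrangements are (3 in all): ONO trans, py cis; ONO cis, py trans; ONO cis, py cis (chiral).
One of these lacks any improper symmetry element and so occurs as an enantiomeric pair, giving 3 + 1 = 4 stereoisomers in total.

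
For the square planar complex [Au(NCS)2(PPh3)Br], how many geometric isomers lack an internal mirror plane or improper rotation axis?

0

A square has two trans pairs of vertices; adjacent vertices are cis.
Working through the distinct placements yields 2 geometric isomers: NCS cis; NCS trans.
Each arrangement has an internal mirror plane or centre of symmetry, so none is chiral.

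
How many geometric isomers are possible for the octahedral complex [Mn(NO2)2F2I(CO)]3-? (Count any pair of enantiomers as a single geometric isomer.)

6

The distinct arrangements are (6 in all): NO2 trans, F cis; NO2 cis, F cis (3 arrangements, 2 chiral); NO2 trans, F trans; NO2 cis, F trans.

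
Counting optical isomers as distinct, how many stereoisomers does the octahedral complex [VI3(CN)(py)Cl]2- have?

An octahedron has six vertices in three trans pairs; every non-trans pair is cis.
There are 4 geometric isomers: I mer (3 arrangements); I fac (chiral).
One of these lacks any improper symmetry element and so occurs as an enantiomeric pair, giving 4 + 1 = 5 stereoisomers in total.

5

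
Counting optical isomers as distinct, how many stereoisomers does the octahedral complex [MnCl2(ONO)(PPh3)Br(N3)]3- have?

An octahedron has six vertices in three trans pairs; every non-trans pair is cis.
Placing the ligands in turn and identifying arrangements related by rotation or reflection leaves 9 distinct geometric isomers.
Of these, 6 lack any improper symmetry element and so occur as enantiomeric pairs, giving 9 + 6 = 15 stereoisomers in total.

15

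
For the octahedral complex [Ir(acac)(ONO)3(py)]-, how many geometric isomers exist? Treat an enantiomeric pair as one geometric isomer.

2

In an octahedral complex each vertex has one trans partner and four cis neighbours.
Each acac is bidentate and must span two cis positions.
Working through the distinct placements yields 2 geometric isomers: ONO mer; ONO fac.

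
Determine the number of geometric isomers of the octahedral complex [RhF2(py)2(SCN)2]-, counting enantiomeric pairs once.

5

In an octahedral complex each vertex has one trans partner and four cis neighbours.
Systematic placement gives 5 geometric isomers: F trans, py trans, SCN trans; F trans, py cis, SCN cis; F cis, py trans, SCN cis; F cis, py cis, SCN cis (chiral); F cis, py cis, SCN trans.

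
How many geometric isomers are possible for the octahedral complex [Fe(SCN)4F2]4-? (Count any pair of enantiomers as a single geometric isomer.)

The six octahedral sites form three mutually perpendicular trans pairs.
Working through the distinct placements yields 2 geometric isomers: F trans; F cis.

2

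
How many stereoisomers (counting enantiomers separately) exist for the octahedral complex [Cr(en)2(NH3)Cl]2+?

Each en is bidentate and must span two cis positions.
Systematic placement gives 2 geometric isomers: NH3 and Cl mutually trans; NH3 and Cl mutually cis (chiral).
One of these lacks any improper symmetry element and so occurs as an enantiomeric pair, giving 2 + 1 = 3 stereoisomers in total.

3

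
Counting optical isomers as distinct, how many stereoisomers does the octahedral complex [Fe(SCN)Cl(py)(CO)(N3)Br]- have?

Exhaustive case analysis gives 15 geometric isomers.
Of these, 15 lack any improper symmetry element and so occur as enantiomeric pairs, giving 15 + 15 = 30 stereoisomers in total.

30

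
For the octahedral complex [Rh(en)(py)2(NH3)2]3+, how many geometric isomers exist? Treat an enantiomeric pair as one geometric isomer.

The six octahedral sites form three mutually perpendicular trans pairs.
Each en is bidentate and must span two cis positions.
Systematic placement gives 3 geometric isomers: py cis, NH3 trans; py trans, NH3 cis; py cis, NH3 cis (chiral).

3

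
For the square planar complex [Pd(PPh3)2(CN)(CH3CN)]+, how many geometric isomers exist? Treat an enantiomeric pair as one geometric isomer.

2

There are 2 geometric isomers: PPh3 cis; PPh3 trans.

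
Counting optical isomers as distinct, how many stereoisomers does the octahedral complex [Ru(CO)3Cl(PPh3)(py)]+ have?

5

Systematic placement gives 4 geometric isomers: CO mer (3 arrangements); CO fac (chiral).
One of these lacks any improper symmetry element and so occurs as an enantiomeric pair, giving 4 + 1 = 5 stereoisomers in total.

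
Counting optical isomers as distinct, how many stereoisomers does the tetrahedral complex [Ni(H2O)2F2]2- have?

1

In a tetrahedral complex all four positions are equivalent and every pair of ligands is adjacent — there is no cis/trans distinction.
Only one geometric arrangement is possible.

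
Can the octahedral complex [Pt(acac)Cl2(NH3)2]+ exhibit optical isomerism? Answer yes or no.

yes

In an octahedral complex each vertex has one trans partner and four cis neighbours.
Each acac is bidentate and must span two cis positions.
There are 3 geometric isomers: Cl trans, NH3 cis; Cl cis, NH3 cis (chiral); Cl cis, NH3 trans.
One of these lacks any improper symmetry element and so occurs as an enantiomeric pair, giving 3 + 1 = 4 stereoisomers in total.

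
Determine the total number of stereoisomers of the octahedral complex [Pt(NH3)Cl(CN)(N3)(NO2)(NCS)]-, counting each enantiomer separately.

In an octahedral complex each vertex has one trans partner and four cis neighbours.
Systematic enumeration (placing each ligand type in turn and discarding arrangements equivalent by rotation or reflection) gives 15 geometric isomers.
Of these, 15 lack any improper symmetry element and so occur as enantiomeric pairs, giving 15 + 15 = 30 stereoisomers in total.

30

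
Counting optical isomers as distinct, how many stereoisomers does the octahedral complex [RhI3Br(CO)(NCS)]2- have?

The six octahedral sites form three mutually perpendicular trans pairs.
Working through the distinct placements yields 4 geometric isomers: I mer (3 arrangements); I fac (chiral).
One of these lacks any improper symmetry element and so occurs as an enantiomeric pair, giving 4 + 1 = 5 stereoisomers in total.

5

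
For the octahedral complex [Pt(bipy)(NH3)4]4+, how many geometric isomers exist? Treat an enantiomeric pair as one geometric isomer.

1

In an octahedral complex each vertex has one trans partner and four cis neighbours.
Each bipy is bidentate and must span two cis positions.
Only one geometric arrangement is possible.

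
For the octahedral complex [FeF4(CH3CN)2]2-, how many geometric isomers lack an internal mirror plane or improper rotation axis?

0

An octahedron has six vertices in three trans pairs; every non-trans pair is cis.
Systematic placement gives 2 geometric isomers: CH3CN trans; CH3CN cis.
Each arrangement has an internal mirror plane or centre of symmetry, so none is chiral.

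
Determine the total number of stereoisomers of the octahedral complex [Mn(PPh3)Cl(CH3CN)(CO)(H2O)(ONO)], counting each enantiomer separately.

In an octahedral complex each vertex has one trans partner and four cis neighbours.
Systematic enumeration (placing each ligand type in turn and discarding arrangements equivalent by rotation or reflection) gives 15 geometric isomers.
Of these, 15 lack any improper symmetry element and so occur as enantiomeric pairs, giving 15 + 15 = 30 stereoisomers in total.

30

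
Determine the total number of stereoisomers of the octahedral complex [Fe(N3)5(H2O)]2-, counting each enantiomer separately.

The six octahedral sites form three mutually perpendicular trans pairs.
Only one geometric arrangement is possible.

1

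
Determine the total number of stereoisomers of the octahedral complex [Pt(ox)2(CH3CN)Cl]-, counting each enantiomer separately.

In an octahedral complex each vertex has one trans partner and four cis neighbours.
Each ox is bidentate and must span two cis positions.
Systematic placement gives 2 geometric isomers: CH3CN and Cl mutually trans; CH3CN and Cl mutually cis (chiral).
One of these lacks any improper symmetry element and so occurs as an enantiomeric pair, giving 2 + 1 = 3 stereoisomers in total.

3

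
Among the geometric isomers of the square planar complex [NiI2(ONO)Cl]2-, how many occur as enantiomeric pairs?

0

In a square planar complex each vertex has one trans partner and two cis neighbours.
Working through the distinct placements yields 2 geometric isomers: I cis; I trans.
Each arrangement has an internal mirror plane or centre of symmetry, so none is chiral.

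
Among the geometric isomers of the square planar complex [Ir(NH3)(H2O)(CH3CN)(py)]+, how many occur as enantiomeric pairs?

In a square planar complex each vertex has one trans partner and two cis neighbours.
Systematic placement gives 3 geometric isomers: (CH3CN/NH3 trans, H2O/py trans); (CH3CN/py trans, H2O/NH3 trans); (CH3CN/H2O trans, NH3/py trans).
Each arrangement has an internal mirror plane or centre of symmetry, so none is chiral.

0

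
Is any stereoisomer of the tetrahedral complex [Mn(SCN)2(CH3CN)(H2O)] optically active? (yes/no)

no

In a tetrahedral complex all four positions are equivalent and every pair of ligands is adjacent — there is no cis/trans distinction.
Only one geometric arrangement is possible.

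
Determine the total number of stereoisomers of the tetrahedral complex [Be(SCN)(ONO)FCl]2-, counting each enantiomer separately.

2

All four vertices of a tetrahedron are equivalent and mutually adjacent, so cis/trans isomerism cannot arise.
Only one geometric arrangement is possible; it has no improper symmetry element, so it exists as a pair of enantiomers (2 stereoisomers).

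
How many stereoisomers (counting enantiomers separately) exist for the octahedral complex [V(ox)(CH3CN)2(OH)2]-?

The six octahedral sites form three mutually perpendicular trans pairs.
Each ox is bidentate and must span two cis positions.
Systematic placement gives 3 geometric isomers: CH3CN trans, OH cis; CH3CN cis, OH cis (chiral); CH3CN cis, OH trans.
One of these lacks any improper symmetry element and so occurs as an enantiomeric pair, giving 3 + 1 = 4 stereoisomers in total.

4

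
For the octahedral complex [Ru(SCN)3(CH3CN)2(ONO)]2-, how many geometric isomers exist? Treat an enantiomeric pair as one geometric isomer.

3

In an octahedral complex each vertex has one trans partner and four cis neighbours.
There are 3 geometric isomers: SCN mer, CH3CN trans; SCN mer, CH3CN cis; SCN fac, CH3CN cis.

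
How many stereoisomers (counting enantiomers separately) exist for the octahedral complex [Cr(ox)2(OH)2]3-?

3

Each ox is bidentate and must span two cis positions.
Working through the distinct placements yields 2 geometric isomers: OH trans; OH cis (chiral).
One of these lacks any improper symmetry element and so occurs as an enantiomeric pair, giving 2 + 1 = 3 stereoisomers in total.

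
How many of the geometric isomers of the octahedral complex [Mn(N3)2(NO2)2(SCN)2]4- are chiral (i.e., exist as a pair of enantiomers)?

In an octahedral complex each vertex has one trans partner and four cis neighbours.
There are 5 geometric isomers: N3 trans, NO2 trans, SCN trans; N3 trans, NO2 cis, SCN cis; N3 cis, NO2 cis, SCN trans; N3 cis, NO2 cis, SCN cis (chiral); N3 cis, NO2 trans, SCN cis.
One of these lacks any improper symmetry element and so occurs as an enantiomeric pair, giving 5 + 1 = 6 stereoisomers in total.

1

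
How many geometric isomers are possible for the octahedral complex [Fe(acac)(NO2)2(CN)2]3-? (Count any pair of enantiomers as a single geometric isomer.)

3

An octahedron has six vertices in three trans pairs; every non-trans pair is cis.
Each acac is bidentate and must span two cis positions.
The distinct arrangements are (3 in all): NO2 cis, CN trans; NO2 cis, CN cis (chiral); NO2 trans, CN cis.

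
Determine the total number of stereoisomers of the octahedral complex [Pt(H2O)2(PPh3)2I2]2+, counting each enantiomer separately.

6

There are 5 geometric isomers: H2O trans, PPh3 trans, I trans; H2O trans, PPh3 cis, I cis; H2O cis, PPh3 trans, I cis; H2O cis, PPh3 cis, I cis (chiral); H2O cis, PPh3 cis, I trans.
One of these lacks any improper symmetry element and so occurs as an enantiomeric pair, giving 5 + 1 = 6 stereoisomers in total.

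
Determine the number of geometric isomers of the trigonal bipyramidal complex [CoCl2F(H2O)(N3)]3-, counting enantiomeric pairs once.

A trigonal bipyramid has two axial and three equatorial sites, which are chemically inequivalent.
Exhaustive case analysis gives 7 geometric isomers.

7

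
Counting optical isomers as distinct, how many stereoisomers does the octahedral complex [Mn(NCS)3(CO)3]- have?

2

Working through the distinct placements yields 2 geometric isomers: NCS mer; NCS fac.
Each arrangement has an internal mirror plane or centre of symmetry, so none is chiral.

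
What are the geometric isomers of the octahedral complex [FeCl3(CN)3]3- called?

fac and mer

The six octahedral sites form three mutually perpendicular trans pairs.
Systematic placement gives 2 geometric isomers: Cl mer; Cl fac.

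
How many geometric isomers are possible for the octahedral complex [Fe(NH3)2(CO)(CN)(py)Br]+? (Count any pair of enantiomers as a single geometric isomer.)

9

Placing the ligands in turn and identifying arrangements related by rotation or reflection leaves 9 distinct geometric isomers.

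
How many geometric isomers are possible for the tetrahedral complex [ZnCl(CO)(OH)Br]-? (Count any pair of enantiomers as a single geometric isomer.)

1

In a tetrahedral complex all four positions are equivalent and every pair of ligands is adjacent — there is no cis/trans distinction.
Only one geometric arrangement is possible; it has no improper symmetry element, so it exists as a pair of enantiomers (2 stereoisomers).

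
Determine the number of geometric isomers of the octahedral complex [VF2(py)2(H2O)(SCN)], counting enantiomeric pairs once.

6

The six octahedral sites form three mutually perpendicular trans pairs.
Systematic placement gives 6 geometric isomers: F trans, py trans; F trans, py cis; F cis, py trans; F cis, py cis (3 arrangements, 2 chiral).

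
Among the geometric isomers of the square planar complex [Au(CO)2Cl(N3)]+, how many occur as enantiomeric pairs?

0

In a square planar complex each vertex has one trans partner and two cis neighbours.
There are 2 geometric isomers: CO cis; CO trans.
Each arrangement has an internal mirror plane or centre of symmetry, so none is chiral.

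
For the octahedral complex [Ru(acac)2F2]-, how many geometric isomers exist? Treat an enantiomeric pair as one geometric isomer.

2

Each acac is bidentate and must span two cis positions.
The distinct arrangements are (2 in all): F trans; F cis (chiral).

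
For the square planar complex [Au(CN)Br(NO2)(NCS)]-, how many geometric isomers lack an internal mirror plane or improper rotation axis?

0

In a square planar complex each vertex has one trans partner and two cis neighbours.
There are 3 geometric isomers: (Br/NCS trans, CN/NO2 trans); (Br/NO2 trans, CN/NCS trans); (Br/CN trans, NCS/NO2 trans).
Each arrangement has an internal mirror plane or centre of symmetry, so none is chiral.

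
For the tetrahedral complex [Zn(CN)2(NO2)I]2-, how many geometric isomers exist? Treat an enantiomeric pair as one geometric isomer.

1

Only one geometric arrangement is possible.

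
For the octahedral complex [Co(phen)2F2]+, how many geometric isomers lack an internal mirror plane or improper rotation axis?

1

Each phen is bidentate and must span two cis positions.
There are 2 geometric isomers: F trans; F cis (chiral).
One of these lacks any improper symmetry element and so occurs as an enantiomeric pair, giving 2 + 1 = 3 stereoisomers in total.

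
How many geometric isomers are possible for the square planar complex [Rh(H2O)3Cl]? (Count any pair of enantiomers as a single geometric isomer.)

A square has two trans pairs of vertices; adjacent vertices are cis.
Only one geometric arrangement is possible.

1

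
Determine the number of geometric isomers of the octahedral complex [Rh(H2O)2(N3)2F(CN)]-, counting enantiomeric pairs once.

In an octahedral complex each vertex has one trans partner and four cis neighbours.
Working through the distinct placements yields 6 geometric isomers: H2O trans, N3 trans; H2O cis, N3 cis (3 arrangements, 2 chiral); H2O cis, N3 trans; H2O trans, N3 cis.

6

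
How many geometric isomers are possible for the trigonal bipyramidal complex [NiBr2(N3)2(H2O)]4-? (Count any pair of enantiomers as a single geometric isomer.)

A trigonal bipyramid has two axial and three equatorial sites, which are chemically inequivalent.
Placing the ligands in turn and identifying arrangements related by rotation or reflection leaves 5 distinct geometric isomers.

5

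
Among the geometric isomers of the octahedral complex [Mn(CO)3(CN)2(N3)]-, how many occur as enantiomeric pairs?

0

Working through the distinct placements yields 3 geometric isomers: CO mer, CN trans; CO fac, CN cis; CO mer, CN cis.
Each arrangement has an internal mirror plane or centre of symmetry, so none is chiral.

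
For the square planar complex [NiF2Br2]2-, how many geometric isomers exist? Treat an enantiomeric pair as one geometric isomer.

In a square planar complex each vertex has one trans partner and two cis neighbours.
Systematic placement gives 2 geometric isomers: F cis; F trans.

2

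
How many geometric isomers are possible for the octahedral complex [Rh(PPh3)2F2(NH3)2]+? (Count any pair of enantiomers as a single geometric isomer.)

5

The six octahedral sites form three mutually perpendicular trans pairs.
The distinct arrangements are (5 in all): PPh3 trans, F trans, NH3 trans; PPh3 cis, F trans, NH3 cis; PPh3 trans, F cis, NH3 cis; PPh3 cis, F cis, NH3 cis (chiral); PPh3 cis, F cis, NH3 trans.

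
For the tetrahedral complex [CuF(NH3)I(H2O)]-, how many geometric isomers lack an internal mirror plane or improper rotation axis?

In a tetrahedral complex all four positions are equivalent and every pair of ligands is adjacent — there is no cis/trans distinction.
Only one geometric arrangement is possible; it has no improper symmetry element, so it exists as a pair of enantiomers (2 stereoisomers).

1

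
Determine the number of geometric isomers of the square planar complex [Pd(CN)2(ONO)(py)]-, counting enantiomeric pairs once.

2

A square has two trans pairs of vertices; adjacent vertices are cis.
Working through the distinct placements yields 2 geometric isomers: CN cis; CN trans.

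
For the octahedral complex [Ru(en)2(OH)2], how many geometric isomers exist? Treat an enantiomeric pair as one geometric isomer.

In an octahedral complex each vertex has one trans partner and four cis neighbours.
Each en is bidentate and must span two cis positions.
Systematic placement gives 2 geometric isomers: OH trans; OH cis (chiral).

2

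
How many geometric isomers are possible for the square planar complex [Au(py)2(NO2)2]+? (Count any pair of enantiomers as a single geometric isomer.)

2

In a square planar complex each vertex has one trans partner and two cis neighbours.
The distinct arrangements are (2 in all): py cis; py trans.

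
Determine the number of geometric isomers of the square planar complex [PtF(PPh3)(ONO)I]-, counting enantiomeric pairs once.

3

The distinct arrangements are (3 in all): (F/ONO trans, I/PPh3 trans); (F/PPh3 trans, I/ONO trans); (F/I trans, ONO/PPh3 trans).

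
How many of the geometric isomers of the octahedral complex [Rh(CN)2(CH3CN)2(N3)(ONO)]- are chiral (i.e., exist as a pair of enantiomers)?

2

There are 6 geometric isomers: CN trans, CH3CN trans; CN cis, CH3CN trans; CN cis, CH3CN cis (3 arrangements, 2 chiral); CN trans, CH3CN cis.
Of these, 2 lack any improper symmetry element and so occur as enantiomeric pairs, giving 6 + 2 = 8 stereoisomers in total.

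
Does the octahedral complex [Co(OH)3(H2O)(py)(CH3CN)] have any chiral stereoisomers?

yes

There are 4 geometric isomers: OH mer (3 arrangements); OH fac (chiral).
One of these lacks any improper symmetry element and so occurs as an enantiomeric pair, giving 4 + 1 = 5 stereoisomers in total.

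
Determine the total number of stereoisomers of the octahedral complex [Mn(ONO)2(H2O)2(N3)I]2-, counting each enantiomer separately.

8

The six octahedral sites form three mutually perpendicular trans pairs.
Working through the distinct placements yields 6 geometric isomers: ONO trans, H2O trans; ONO cis, H2O trans; ONO trans, H2O cis; ONO cis, H2O cis (3 arrangements, 2 chiral).
Of these, 2 lack any improper symmetry element and so occur as enantiomeric pairs, giving 6 + 2 = 8 stereoisomers in total.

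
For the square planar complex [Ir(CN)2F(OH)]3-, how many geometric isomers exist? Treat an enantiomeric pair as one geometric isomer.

2

In a square planar complex each vertex has one trans partner and two cis neighbours.
Working through the distinct placements yields 2 geometric isomers: CN cis; CN trans.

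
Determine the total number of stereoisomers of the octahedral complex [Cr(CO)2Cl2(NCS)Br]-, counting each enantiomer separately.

The six octahedral sites form three mutually perpendicular trans pairs.
The distinct arrangements are (6 in all): CO cis, Cl cis (3 arrangements, 2 chiral); CO cis, Cl trans; CO trans, Cl cis; CO trans, Cl trans.
Of these, 2 lack any improper symmetry element and so occur as enantiomeric pairs, giving 6 + 2 = 8 stereoisomers in total.

8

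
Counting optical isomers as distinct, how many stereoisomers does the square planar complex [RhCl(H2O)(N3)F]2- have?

3

In a square planar complex each vertex has one trans partner and two cis neighbours.
Working through the distinct placements yields 3 geometric isomers: (Cl/H2O trans, F/N3 trans); (Cl/N3 trans, F/H2O trans); (Cl/F trans, H2O/N3 trans).
Each arrangement has an internal mirror plane or centre of symmetry, so none is chiral.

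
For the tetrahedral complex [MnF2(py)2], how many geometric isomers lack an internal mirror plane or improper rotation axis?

In a tetrahedral complex all four positions are equivalent and every pair of ligands is adjacent — there is no cis/trans distinction.
Only one geometric arrangement is possible.

0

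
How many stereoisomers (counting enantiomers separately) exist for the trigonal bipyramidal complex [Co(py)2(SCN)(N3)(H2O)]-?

10

In a trigonal bipyramid the two axial positions differ from the three equatorial ones.
Systematic enumeration (placing each ligand type in turn and discarding arrangements equivalent by rotation or reflection) gives 7 geometric isomers.
Of these, 3 lack any improper symmetry element and so occur as enantiomeric pairs, giving 7 + 3 = 10 stereoisomers in total.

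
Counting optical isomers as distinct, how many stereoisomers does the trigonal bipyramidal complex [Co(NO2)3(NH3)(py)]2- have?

4

In a trigonal bipyramid the two axial positions differ from the three equatorial ones.
The distinct arrangements are (4 in all): NH3 axial, py equatorial; NH3 axial, py axial; NH3 equatorial, py equatorial; NH3 equatorial, py axial.
Each arrangement has an internal mirror plane or centre of symmetry, so none is chiral.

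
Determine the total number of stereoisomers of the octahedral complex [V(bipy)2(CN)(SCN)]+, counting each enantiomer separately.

Each bipy is bidentate and must span two cis positions.
The distinct arrangements are (2 in all): CN and SCN mutually trans; CN and SCN mutually cis (chiral).
One of these lacks any improper symmetry element and so occurs as an enantiomeric pair, giving 2 + 1 = 3 stereoisomers in total.

3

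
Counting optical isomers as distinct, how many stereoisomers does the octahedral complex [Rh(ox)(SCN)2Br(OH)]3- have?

6

The six octahedral sites form three mutually perpendicular trans pairs.
Each ox is bidentate and must span two cis positions.
Systematic placement gives 4 geometric isomers: SCN cis (3 arrangements, 2 chiral); SCN trans.
Of these, 2 lack any improper symmetry element and so occur as enantiomeric pairs, giving 4 + 2 = 6 stereoisomers in total.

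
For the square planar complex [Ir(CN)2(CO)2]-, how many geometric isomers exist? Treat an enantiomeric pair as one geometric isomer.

2

In a square planar complex each vertex has one trans partner and two cis neighbours.
There are 2 geometric isomers: CN cis; CN trans.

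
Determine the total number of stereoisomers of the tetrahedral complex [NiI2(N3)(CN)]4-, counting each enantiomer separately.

All four vertices of a tetrahedron are equivalent and mutually adjacent, so cis/trans isomerism cannot arise.
Only one geometric arrangement is possible.

1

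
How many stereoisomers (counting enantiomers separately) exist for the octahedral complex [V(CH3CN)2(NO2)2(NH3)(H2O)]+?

8

An octahedron has six vertices in three trans pairs; every non-trans pair is cis.
There are 6 geometric isomers: CH3CN trans, NO2 trans; CH3CN trans, NO2 cis; CH3CN cis, NO2 trans; CH3CN cis, NO2 cis (3 arrangements, 2 chiral).
Of these, 2 lack any improper symmetry element and so occur as enantiomeric pairs, giving 6 + 2 = 8 stereoisomers in total.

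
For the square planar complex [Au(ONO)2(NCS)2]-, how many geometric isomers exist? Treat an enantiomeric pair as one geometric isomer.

2

In a square planar complex each vertex has one trans partner and two cis neighbours.
The distinct arrangements are (2 in all): ONO cis; ONO trans.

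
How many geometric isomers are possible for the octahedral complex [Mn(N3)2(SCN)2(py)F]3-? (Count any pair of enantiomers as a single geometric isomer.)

6

In an octahedral complex each vertex has one trans partner and four cis neighbours.
Working through the distinct placements yields 6 geometric isomers: N3 cis, SCN cis (3 arrangements, 2 chiral); N3 cis, SCN trans; N3 trans, SCN cis; N3 trans, SCN trans.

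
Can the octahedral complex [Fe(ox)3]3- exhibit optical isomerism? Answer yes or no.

yes

An octahedron has six vertices in three trans pairs; every non-trans pair is cis.
Each ox is bidentate and must span two cis positions.
Only one geometric arrangement is possible; it has no improper symmetry element, so it exists as a pair of enantiomers (2 stereoisomers).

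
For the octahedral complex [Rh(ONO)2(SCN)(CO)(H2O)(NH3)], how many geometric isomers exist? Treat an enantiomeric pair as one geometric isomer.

An octahedron has six vertices in three trans pairs; every non-trans pair is cis.
Exhaustive case analysis gives 9 geometric isomers.

9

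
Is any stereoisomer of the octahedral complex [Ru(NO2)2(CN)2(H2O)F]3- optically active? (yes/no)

yes

In an octahedral complex each vertex has one trans partner and four cis neighbours.
There are 6 geometric isomers: NO2 trans, CN trans; NO2 cis, CN trans; NO2 trans, CN cis; NO2 cis, CN cis (3 arrangements, 2 chiral).
Of these, 2 lack any improper symmetry element and so occur as enantiomeric pairs, giving 6 + 2 = 8 stereoisomers in total.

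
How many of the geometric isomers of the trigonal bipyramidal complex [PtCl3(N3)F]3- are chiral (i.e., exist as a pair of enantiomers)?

0

In a trigonal bipyramid the two axial positions differ from the three equatorial ones.
Systematic placement gives 4 geometric isomers: N3 equatorial, F equatorial; N3 equatorial, F axial; N3 axial, F equatorial; N3 axial, F axial.
Each arrangement has an internal mirror plane or centre of symmetry, so none is chiral.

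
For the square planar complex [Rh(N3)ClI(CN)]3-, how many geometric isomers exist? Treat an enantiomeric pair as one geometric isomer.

A square has two trans pairs of vertices; adjacent vertices are cis.
There are 3 geometric isomers: (CN/I trans, Cl/N3 trans); (CN/N3 trans, Cl/I trans); (CN/Cl trans, I/N3 trans).

3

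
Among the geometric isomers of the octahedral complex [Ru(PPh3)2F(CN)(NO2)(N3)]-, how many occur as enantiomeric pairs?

6

In an octahedral complex each vertex has one trans partner and four cis neighbours.
Exhaustive case analysis gives 9 geometric isomers.
Of these, 6 lack any improper symmetry element and so occur as enantiomeric pairs, giving 9 + 6 = 15 stereoisomers in total.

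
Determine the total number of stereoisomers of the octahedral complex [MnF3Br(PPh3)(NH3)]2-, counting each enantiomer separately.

The distinct arrangements are (4 in all): F mer (3 arrangements); F fac (chiral).
One of these lacks any improper symmetry element and so occurs as an enantiomeric pair, giving 4 + 1 = 5 stereoisomers in total.

5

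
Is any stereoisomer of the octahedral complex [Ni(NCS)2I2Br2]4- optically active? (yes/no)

yes

An octahedron has six vertices in three trans pairs; every non-trans pair is cis.
Working through the distinct placements yields 5 geometric isomers: NCS trans, I trans, Br trans; NCS cis, I cis, Br trans; NCS trans, I cis, Br cis; NCS cis, I cis, Br cis (chiral); NCS cis, I trans, Br cis.
One of these lacks any improper symmetry element and so occurs as an enantiomeric pair, giving 5 + 1 = 6 stereoisomers in total.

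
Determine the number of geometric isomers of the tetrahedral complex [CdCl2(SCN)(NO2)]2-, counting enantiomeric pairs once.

1

All four vertices of a tetrahedron are equivalent and mutually adjacent, so cis/trans isomerism cannot arise.
Only one geometric arrangement is possible.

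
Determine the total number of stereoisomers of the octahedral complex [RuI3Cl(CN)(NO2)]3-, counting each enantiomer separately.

An octahedron has six vertices in three trans pairs; every non-trans pair is cis.
There are 4 geometric isomers: I mer (3 arrangements); I fac (chiral).
One of these lacks any improper symmetry element and so occurs as an enantiomeric pair, giving 4 + 1 = 5 stereoisomers in total.

5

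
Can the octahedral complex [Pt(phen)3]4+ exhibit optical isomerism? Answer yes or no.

An octahedron has six vertices in three trans pairs; every non-trans pair is cis.
Each phen is bidentate and must span two cis positions.
Only one geometric arrangement is possible; it has no improper symmetry element, so it exists as a pair of enantiomers (2 stereoisomers).

yes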